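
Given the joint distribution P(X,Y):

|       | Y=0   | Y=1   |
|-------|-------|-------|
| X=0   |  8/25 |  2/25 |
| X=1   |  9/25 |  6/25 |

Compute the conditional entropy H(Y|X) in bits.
0.8713 bits

H(Y|X) = H(X,Y) - H(X)

H(X,Y) = -Σ_{x,y} P(x,y) log₂ P(x,y). Per-cell terms -P(x,y)·log₂P(x,y):
  X=0: 0.52603, 0.29151
  X=1: 0.53062, 0.49413
Sum of the 4 terms: H(X,Y) = 1.84229 bits

Marginal of X (row sums):
  P(X=0) = 8/25 + 2/25 = 2/5
  P(X=1) = 9/25 + 6/25 = 3/5
H(X) = -[(2/5)·log₂(2/5) + (3/5)·log₂(3/5)]
  = 0.52877 + 0.44218 = 0.97095 bits

H(Y|X) = H(X,Y) - H(X) = 1.84229 - 0.97095 = 0.8713 bits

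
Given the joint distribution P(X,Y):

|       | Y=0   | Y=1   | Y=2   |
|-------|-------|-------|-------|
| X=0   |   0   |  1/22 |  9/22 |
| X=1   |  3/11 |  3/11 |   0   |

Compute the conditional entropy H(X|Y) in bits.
0.1883 bits

H(X|Y) = H(X,Y) - H(Y)

H(X,Y) = -Σ_{x,y} P(x,y) log₂ P(x,y). Per-cell terms -P(x,y)·log₂P(x,y):
  X=0: 0.00000, 0.20270, 0.52753
  X=1: 0.51122, 0.51122, 0.00000
  (cells with P = 0 contribute 0)
Sum of the 6 terms: H(X,Y) = 1.7527 bits

Marginal of Y (column sums):
  P(Y=0) = 0 + 3/11 = 3/11
  P(Y=1) = 1/22 + 3/11 = 7/22
  P(Y=2) = 9/22 + 0 = 9/22
H(Y) = -[(3/11)·log₂(3/11) + (7/22)·log₂(7/22) + (9/22)·log₂(9/22)]
  = 0.51122 + 0.52566 + 0.52753 = 1.5644 bits

H(X|Y) = H(X,Y) - H(Y) = 1.7527 - 1.5644 = 0.1883 bits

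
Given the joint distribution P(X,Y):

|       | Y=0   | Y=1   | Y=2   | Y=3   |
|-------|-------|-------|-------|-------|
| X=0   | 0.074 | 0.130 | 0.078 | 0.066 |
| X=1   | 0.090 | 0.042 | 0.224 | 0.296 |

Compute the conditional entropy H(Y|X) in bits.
1.7823 bits

H(Y|X) = H(X,Y) - H(X)

H(X,Y) = -Σ_{x,y} P(x,y) log₂ P(x,y). Per-cell terms -P(x,y)·log₂P(x,y):
  X=0: 0.27797, 0.38264, 0.28707, 0.25881
  X=1: 0.31265, 0.19209, 0.48349, 0.51987
Sum of the 8 terms: H(X,Y) = 2.7146 bits

Marginal of X (row sums):
  P(X=0) = 0.074 + 0.130 + 0.078 + 0.066 = 0.348
  P(X=1) = 0.090 + 0.042 + 0.224 + 0.296 = 0.652
H(X) = -[0.348·log₂(0.348) + 0.652·log₂(0.652)]
  = 0.52995 + 0.40232 = 0.9323 bits

H(Y|X) = H(X,Y) - H(X) = 2.7146 - 0.9323 = 1.7823 bits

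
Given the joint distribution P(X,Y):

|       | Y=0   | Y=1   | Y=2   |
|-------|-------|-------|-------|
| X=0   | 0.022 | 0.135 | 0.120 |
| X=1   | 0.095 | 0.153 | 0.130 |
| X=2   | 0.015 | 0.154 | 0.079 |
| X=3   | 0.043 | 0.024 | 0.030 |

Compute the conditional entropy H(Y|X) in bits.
1.4009 bits

H(Y|X) = H(X,Y) - H(X)

H(X,Y) = -Σ_{x,y} P(x,y) log₂ P(x,y). Per-cell terms -P(x,y)·log₂P(x,y):
  X=0: 0.12114, 0.39001, 0.36707
  X=1: 0.32261, 0.41438, 0.38264
  X=2: 0.09088, 0.41565, 0.28930
  X=3: 0.19520, 0.12914, 0.15177
Sum of the 12 terms: H(X,Y) = 3.2698 bits

Marginal of X (row sums):
  P(X=0) = 0.022 + 0.135 + 0.120 = 0.277
  P(X=1) = 0.095 + 0.153 + 0.130 = 0.378
  P(X=2) = 0.015 + 0.154 + 0.079 = 0.248
  P(X=3) = 0.043 + 0.024 + 0.030 = 0.097
H(X) = -[0.277·log₂(0.277) + 0.378·log₂(0.378) + 0.248·log₂(0.248) + 0.097·log₂(0.097)]
  = 0.51302 + 0.53054 + 0.49887 + 0.32649 = 1.8689 bits

H(Y|X) = H(X,Y) - H(X) = 3.2698 - 1.8689 = 1.4009 bits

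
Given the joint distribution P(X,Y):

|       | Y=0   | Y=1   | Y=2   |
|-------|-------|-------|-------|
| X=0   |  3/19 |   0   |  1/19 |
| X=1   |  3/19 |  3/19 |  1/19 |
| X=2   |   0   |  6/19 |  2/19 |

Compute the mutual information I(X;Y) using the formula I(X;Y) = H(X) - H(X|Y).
0.4629 bits

I(X;Y) = H(X) - H(X|Y)

Marginal of X (row sums):
  P(X=0) = 3/19 + 0 + 1/19 = 4/19
  P(X=1) = 3/19 + 3/19 + 1/19 = 7/19
  P(X=2) = 0 + 6/19 + 2/19 = 8/19
H(X) = -[(4/19)·log₂(4/19) + (7/19)·log₂(7/19) + (8/19)·log₂(8/19)]
  = 0.47325 + 0.53074 + 0.52544 = 1.52943 bits

Marginal of Y (column sums):
  P(Y=0) = 3/19 + 3/19 + 0 = 6/19
  P(Y=1) = 0 + 3/19 + 6/19 = 9/19
  P(Y=2) = 1/19 + 1/19 + 2/19 = 4/19
H(X|Y) = Σ_y P(y)·H(X|Y=y):
  Y=0: P(Y=0) = 6/19, P(X|Y=0) = (1/2, 1/2, 0) → H(X|Y=0) = 1.00000
  Y=1: P(Y=1) = 9/19, P(X|Y=1) = (0, 1/3, 2/3) → H(X|Y=1) = 0.91830
  Y=2: P(Y=2) = 4/19, P(X|Y=2) = (1/4, 1/4, 1/2) → H(X|Y=2) = 1.50000
H(X|Y) = (6/19)·1.00000 + (9/19)·0.91830 + (4/19)·1.50000 = 1.06656 bits

I(X;Y) = H(X) - H(X|Y) = 1.52943 - 1.06656 = 0.4629 bits

Cross-check via I(X;Y) = H(X) + H(Y) - H(X,Y): computing H(Y) from the column sums and H(X,Y) from the 9 cells in the same way gives H(Y) = 1.50903 bits and H(X,Y) = 2.57559 bits, so
I(X;Y) = 1.52943 + 1.50903 - 2.57559 = 0.4629 bits ✓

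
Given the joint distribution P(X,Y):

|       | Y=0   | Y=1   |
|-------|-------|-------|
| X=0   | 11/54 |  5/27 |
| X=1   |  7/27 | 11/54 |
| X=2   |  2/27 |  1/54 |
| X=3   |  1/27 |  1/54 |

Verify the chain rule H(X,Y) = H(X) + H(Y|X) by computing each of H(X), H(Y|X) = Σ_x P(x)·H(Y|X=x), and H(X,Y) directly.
H(X) = 1.5938 bits, H(Y|X) = 0.9643 bits, H(X,Y) = 2.5580 bits

Marginal of X (row sums):
  P(X=0) = 11/54 + 5/27 = 7/18
  P(X=1) = 7/27 + 11/54 = 25/54
  P(X=2) = 2/27 + 1/54 = 5/54
  P(X=3) = 1/27 + 1/54 = 1/18
H(X) = -[(7/18)·log₂(7/18) + (25/54)·log₂(25/54) + (5/54)·log₂(5/54) + (1/18)·log₂(1/18)]
  = 0.52989 + 0.51437 + 0.31787 + 0.23166 = 1.5938 bits

H(Y|X) = Σ_x P(x)·H(Y|X=x):
  X=0: P(X=0) = 7/18, P(Y|X=0) = (11/21, 10/21) → H(Y|X=0) = 0.99836
  X=1: P(X=1) = 25/54, P(Y|X=1) = (14/25, 11/25) → H(Y|X=1) = 0.98959
  X=2: P(X=2) = 5/54, P(Y|X=2) = (4/5, 1/5) → H(Y|X=2) = 0.72193
  X=3: P(X=3) = 1/18, P(Y|X=3) = (2/3, 1/3) → H(Y|X=3) = 0.91830
H(Y|X) = (7/18)·0.99836 + (25/54)·0.98959 + (5/54)·0.72193 + (1/18)·0.91830 = 0.9643 bits

H(X,Y) = -Σ_{x,y} P(x,y) log₂ P(x,y). Per-cell terms -P(x,y)·log₂P(x,y):
  X=0: 0.46759, 0.45055
  X=1: 0.50492, 0.46759
  X=2: 0.27814, 0.10657
  X=3: 0.17611, 0.10657
Sum of the 8 terms: H(X,Y) = 2.5580 bits

Chain rule check:
  H(X) + H(Y|X) = 1.5938 + 0.9643 = 2.5581 bits
  H(X,Y) = 2.5580 bits
✓ Chain rule verified (Δ = 0.0001 is 4-dp rounding noise: each of the three values was rounded independently).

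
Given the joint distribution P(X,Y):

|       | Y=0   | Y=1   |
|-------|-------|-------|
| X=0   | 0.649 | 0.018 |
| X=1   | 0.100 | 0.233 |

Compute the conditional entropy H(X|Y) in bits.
0.5181 bits

H(X|Y) = H(X,Y) - H(Y)

H(X,Y) = -Σ_{x,y} P(x,y) log₂ P(x,y). Per-cell terms -P(x,y)·log₂P(x,y):
  X=0: 0.4048, 0.1043
  X=1: 0.3322, 0.4897
Sum of the 4 terms: H(X,Y) = 1.3310 bits

Marginal of Y (column sums):
  P(Y=0) = 0.649 + 0.100 = 0.749
  P(Y=1) = 0.018 + 0.233 = 0.251
H(Y) = -[0.749·log₂(0.749) + 0.251·log₂(0.251)]
  = 0.3123 + 0.5006 = 0.8129 bits

H(X|Y) = H(X,Y) - H(Y) = 1.3310 - 0.8129 = 0.5181 bits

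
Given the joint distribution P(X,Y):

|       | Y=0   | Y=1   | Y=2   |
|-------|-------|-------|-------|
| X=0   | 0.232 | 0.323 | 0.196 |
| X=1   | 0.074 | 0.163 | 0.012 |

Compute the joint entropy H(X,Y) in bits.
2.2576 bits

H(X,Y) = -Σ_{x,y} P(x,y) log₂ P(x,y). Per-cell terms -P(x,y)·log₂P(x,y):
  X=0: 0.4890, 0.5266, 0.4608
  X=1: 0.2780, 0.4266, 0.0766
Sum of the 6 terms: H(X,Y) = 2.2576 bits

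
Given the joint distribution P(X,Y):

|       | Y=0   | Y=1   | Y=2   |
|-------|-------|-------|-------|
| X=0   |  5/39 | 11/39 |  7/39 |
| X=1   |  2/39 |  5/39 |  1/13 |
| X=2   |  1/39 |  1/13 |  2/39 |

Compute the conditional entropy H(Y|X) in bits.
1.4958 bits

H(Y|X) = H(X,Y) - H(X)

H(X,Y) = -Σ_{x,y} P(x,y) log₂ P(x,y). Per-cell terms -P(x,y)·log₂P(x,y):
  X=0: 0.37993, 0.51502, 0.44478
  X=1: 0.21976, 0.37993, 0.28465
  X=2: 0.13552, 0.28465, 0.21976
Sum of the 9 terms: H(X,Y) = 2.8640 bits

Marginal of X (row sums):
  P(X=0) = 5/39 + 11/39 + 7/39 = 23/39
  P(X=1) = 2/39 + 5/39 + 1/13 = 10/39
  P(X=2) = 1/39 + 1/13 + 2/39 = 2/13
H(X) = -[(23/39)·log₂(23/39) + (10/39)·log₂(10/39) + (2/13)·log₂(2/13)]
  = 0.44929 + 0.50345 + 0.41545 = 1.3682 bits

H(Y|X) = H(X,Y) - H(X) = 2.8640 - 1.3682 = 1.4958 bits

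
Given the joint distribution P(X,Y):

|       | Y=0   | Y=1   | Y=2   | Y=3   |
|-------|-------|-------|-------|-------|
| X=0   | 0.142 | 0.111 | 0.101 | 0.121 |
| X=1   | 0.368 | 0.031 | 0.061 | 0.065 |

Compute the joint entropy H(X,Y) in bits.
2.6432 bits

H(X,Y) = -Σ_{x,y} P(x,y) log₂ P(x,y). Per-cell terms -P(x,y)·log₂P(x,y):
  X=0: 0.3999, 0.3520, 0.3341, 0.3687
  X=1: 0.5307, 0.1554, 0.2461, 0.2563
Sum of the 8 terms: H(X,Y) = 2.6432 bits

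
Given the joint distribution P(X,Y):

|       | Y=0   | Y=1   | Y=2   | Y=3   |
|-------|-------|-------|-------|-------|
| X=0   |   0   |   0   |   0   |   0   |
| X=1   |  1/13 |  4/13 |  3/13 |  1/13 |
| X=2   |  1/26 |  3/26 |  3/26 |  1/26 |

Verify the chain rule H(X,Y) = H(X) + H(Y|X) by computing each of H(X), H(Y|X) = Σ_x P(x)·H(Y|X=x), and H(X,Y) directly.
H(X) = 0.8905 bits, H(Y|X) = 1.7707 bits, H(X,Y) = 2.6612 bits

Marginal of X (row sums):
  P(X=0) = 0 + 0 + 0 + 0 = 0
  P(X=1) = 1/13 + 4/13 + 3/13 + 1/13 = 9/13
  P(X=2) = 1/26 + 3/26 + 3/26 + 1/26 = 4/13
H(X) = -[(9/13)·log₂(9/13) + (4/13)·log₂(4/13)]   (outcomes with P = 0 contribute 0)
  = 0.3673 + 0.5232 = 0.8905 bits

H(Y|X) = Σ_x P(x)·H(Y|X=x):
  X=0: P(X=0) = 0 → contributes 0
  X=1: P(X=1) = 9/13, P(Y|X=1) = (1/9, 4/9, 1/3, 1/9) → H(Y|X=1) = 1.7527
  X=2: P(X=2) = 4/13, P(Y|X=2) = (1/8, 3/8, 3/8, 1/8) → H(Y|X=2) = 1.8113
H(Y|X) = (9/13)·1.7527 + (4/13)·1.8113 = 1.7707 bits

H(X,Y) = -Σ_{x,y} P(x,y) log₂ P(x,y). Per-cell terms -P(x,y)·log₂P(x,y):
  X=0: 0.0000, 0.0000, 0.0000, 0.0000
  X=1: 0.2846, 0.5232, 0.4882, 0.2846
  X=2: 0.1808, 0.3595, 0.3595, 0.1808
  (cells with P = 0 contribute 0)
Sum of the 12 terms: H(X,Y) = 2.6612 bits

Chain rule check:
  H(X) + H(Y|X) = 0.8905 + 1.7707 = 2.6612 bits
  H(X,Y) = 2.6612 bits
✓ Chain rule verified.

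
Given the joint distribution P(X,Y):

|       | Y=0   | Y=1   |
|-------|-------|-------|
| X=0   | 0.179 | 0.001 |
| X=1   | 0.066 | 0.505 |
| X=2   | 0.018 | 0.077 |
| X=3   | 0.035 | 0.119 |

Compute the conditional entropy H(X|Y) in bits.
1.2558 bits

H(X|Y) = H(X,Y) - H(Y)

H(X,Y) = -Σ_{x,y} P(x,y) log₂ P(x,y). Per-cell terms -P(x,y)·log₂P(x,y):
  X=0: 0.444272, 0.009966
  X=1: 0.258812, 0.497751
  X=2: 0.104325, 0.284823
  X=3: 0.169278, 0.365445
Sum of the 8 terms: H(X,Y) = 2.13467 bits

Marginal of Y (column sums):
  P(Y=0) = 0.179 + 0.066 + 0.018 + 0.035 = 0.298
  P(Y=1) = 0.001 + 0.505 + 0.077 + 0.119 = 0.702
H(Y) = -[0.298·log₂(0.298) + 0.702·log₂(0.702)]
  = 0.520491 + 0.358341 = 0.87883 bits

H(X|Y) = H(X,Y) - H(Y) = 2.13467 - 0.87883 = 1.2558 bits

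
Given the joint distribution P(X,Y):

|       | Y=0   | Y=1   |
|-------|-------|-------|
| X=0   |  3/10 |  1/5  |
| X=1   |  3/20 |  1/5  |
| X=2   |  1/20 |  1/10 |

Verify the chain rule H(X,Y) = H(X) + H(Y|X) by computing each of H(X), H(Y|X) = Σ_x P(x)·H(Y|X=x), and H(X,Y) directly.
H(X) = 1.4406 bits, H(Y|X) = 0.9680 bits, H(X,Y) = 2.4087 bits

Marginal of X (row sums):
  P(X=0) = 3/10 + 1/5 = 1/2
  P(X=1) = 3/20 + 1/5 = 7/20
  P(X=2) = 1/20 + 1/10 = 3/20
H(X) = -[(1/2)·log₂(1/2) + (7/20)·log₂(7/20) + (3/20)·log₂(3/20)]
  = 0.500000 + 0.530101 + 0.410545 = 1.4406 bits

H(Y|X) = Σ_x P(x)·H(Y|X=x):
  X=0: P(X=0) = 1/2, P(Y|X=0) = (3/5, 2/5) → H(Y|X=0) = 0.970951
  X=1: P(X=1) = 7/20, P(Y|X=1) = (3/7, 4/7) → H(Y|X=1) = 0.985228
  X=2: P(X=2) = 3/20, P(Y|X=2) = (1/3, 2/3) → H(Y|X=2) = 0.918296
H(Y|X) = (1/2)·0.970951 + (7/20)·0.985228 + (3/20)·0.918296 = 0.9680 bits

H(X,Y) = -Σ_{x,y} P(x,y) log₂ P(x,y). Per-cell terms -P(x,y)·log₂P(x,y):
  X=0: 0.521090, 0.464386
  X=1: 0.410545, 0.464386
  X=2: 0.216096, 0.332193
Sum of the 6 terms: H(X,Y) = 2.4087 bits

Chain rule check:
  H(X) + H(Y|X) = 1.4406 + 0.9680 = 2.4086 bits
  H(X,Y) = 2.4087 bits
✓ Chain rule verified (Δ = 0.0001 is 4-dp rounding noise: each of the three values was rounded independently).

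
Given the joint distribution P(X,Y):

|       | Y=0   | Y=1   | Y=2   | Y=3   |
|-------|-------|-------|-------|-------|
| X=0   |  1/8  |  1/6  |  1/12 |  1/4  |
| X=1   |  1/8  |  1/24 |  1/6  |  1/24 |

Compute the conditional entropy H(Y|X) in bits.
1.8380 bits

H(Y|X) = H(X,Y) - H(X)

H(X,Y) = -Σ_{x,y} P(x,y) log₂ P(x,y). Per-cell terms -P(x,y)·log₂P(x,y):
  X=0: 0.375000, 0.430827, 0.298747, 0.500000
  X=1: 0.375000, 0.191040, 0.430827, 0.191040
Sum of the 8 terms: H(X,Y) = 2.792481 bits

Marginal of X (row sums):
  P(X=0) = 1/8 + 1/6 + 1/12 + 1/4 = 5/8
  P(X=1) = 1/8 + 1/24 + 1/6 + 1/24 = 3/8
H(X) = -[(5/8)·log₂(5/8) + (3/8)·log₂(3/8)]
  = 0.423795 + 0.530639 = 0.954434 bits

H(Y|X) = H(X,Y) - H(X) = 2.792481 - 0.954434 = 1.8380 bits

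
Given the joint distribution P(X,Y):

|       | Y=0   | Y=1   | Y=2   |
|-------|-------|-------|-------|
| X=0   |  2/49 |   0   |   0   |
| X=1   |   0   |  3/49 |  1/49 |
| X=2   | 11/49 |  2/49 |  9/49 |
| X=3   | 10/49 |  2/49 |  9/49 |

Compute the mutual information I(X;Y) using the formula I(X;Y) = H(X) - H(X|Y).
0.1930 bits

I(X;Y) = H(X) - H(X|Y)

Marginal of X (row sums):
  P(X=0) = 2/49 + 0 + 0 = 2/49
  P(X=1) = 0 + 3/49 + 1/49 = 4/49
  P(X=2) = 11/49 + 2/49 + 9/49 = 22/49
  P(X=3) = 10/49 + 2/49 + 9/49 = 3/7
H(X) = -[(2/49)·log₂(2/49) + (4/49)·log₂(4/49) + (22/49)·log₂(22/49) + (3/7)·log₂(3/7)]
  = 0.18836 + 0.29508 + 0.51870 + 0.52388 = 1.5260 bits

Marginal of Y (column sums):
  P(Y=0) = 2/49 + 0 + 11/49 + 10/49 = 23/49
  P(Y=1) = 0 + 3/49 + 2/49 + 2/49 = 1/7
  P(Y=2) = 0 + 1/49 + 9/49 + 9/49 = 19/49
H(X|Y) = Σ_y P(y)·H(X|Y=y):
  Y=0: P(Y=0) = 23/49, P(X|Y=0) = (2/23, 0, 11/23, 10/23) → H(X|Y=0) = 1.33778
  Y=1: P(Y=1) = 1/7, P(X|Y=1) = (0, 3/7, 2/7, 2/7) → H(X|Y=1) = 1.55666
  Y=2: P(Y=2) = 19/49, P(X|Y=2) = (0, 1/19, 9/19, 9/19) → H(X|Y=2) = 1.24484
H(X|Y) = (23/49)·1.33778 + (1/7)·1.55666 + (19/49)·1.24484 = 1.3330 bits

I(X;Y) = H(X) - H(X|Y) = 1.5260 - 1.3330 = 0.1930 bits

Cross-check via I(X;Y) = H(X) + H(Y) - H(X,Y): computing H(Y) from the column sums and H(X,Y) from the 12 cells in the same way gives H(Y) = 1.4432 bits and H(X,Y) = 2.7762 bits, so
I(X;Y) = 1.5260 + 1.4432 - 2.7762 = 0.1930 bits ✓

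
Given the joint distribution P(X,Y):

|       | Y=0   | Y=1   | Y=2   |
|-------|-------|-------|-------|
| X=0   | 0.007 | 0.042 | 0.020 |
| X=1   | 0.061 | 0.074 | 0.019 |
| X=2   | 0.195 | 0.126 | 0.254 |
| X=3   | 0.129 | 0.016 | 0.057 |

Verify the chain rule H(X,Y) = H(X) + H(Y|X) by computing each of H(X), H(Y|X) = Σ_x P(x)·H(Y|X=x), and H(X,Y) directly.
H(X) = 1.6070 bits, H(Y|X) = 1.4316 bits, H(X,Y) = 3.0386 bits

Marginal of X (row sums):
  P(X=0) = 0.007 + 0.042 + 0.020 = 0.069
  P(X=1) = 0.061 + 0.074 + 0.019 = 0.154
  P(X=2) = 0.195 + 0.126 + 0.254 = 0.575
  P(X=3) = 0.129 + 0.016 + 0.057 = 0.202
H(X) = -[0.069·log₂(0.069) + 0.154·log₂(0.154) + 0.575·log₂(0.575) + 0.202·log₂(0.202)]
  = 0.26615 + 0.41565 + 0.45906 + 0.46613 = 1.6070 bits

H(Y|X) = Σ_x P(x)·H(Y|X=x):
  X=0: P(X=0) = 0.069, P(Y|X=0) = (7/69, 14/23, 20/69) → H(Y|X=0) = 1.28871
  X=1: P(X=1) = 0.154, P(Y|X=1) = (61/154, 37/77, 19/154) → H(Y|X=1) = 1.40974
  X=2: P(X=2) = 0.575, P(Y|X=2) = (39/115, 126/575, 254/575) → H(Y|X=2) = 1.52969
  X=3: P(X=3) = 0.202, P(Y|X=3) = (129/202, 8/101, 57/202) → H(Y|X=3) = 1.21800
H(Y|X) = 0.069·1.28871 + 0.154·1.40974 + 0.575·1.52969 + 0.202·1.21800 = 1.4316 bits

H(X,Y) = -Σ_{x,y} P(x,y) log₂ P(x,y). Per-cell terms -P(x,y)·log₂P(x,y):
  X=0: 0.05011, 0.19209, 0.11288
  X=1: 0.24614, 0.27797, 0.10864
  X=2: 0.45990, 0.37655, 0.50218
  X=3: 0.38114, 0.09545, 0.23557
Sum of the 12 terms: H(X,Y) = 3.0386 bits

Chain rule check:
  H(X) + H(Y|X) = 1.6070 + 1.4316 = 3.0386 bits
  H(X,Y) = 3.0386 bits
✓ Chain rule verified.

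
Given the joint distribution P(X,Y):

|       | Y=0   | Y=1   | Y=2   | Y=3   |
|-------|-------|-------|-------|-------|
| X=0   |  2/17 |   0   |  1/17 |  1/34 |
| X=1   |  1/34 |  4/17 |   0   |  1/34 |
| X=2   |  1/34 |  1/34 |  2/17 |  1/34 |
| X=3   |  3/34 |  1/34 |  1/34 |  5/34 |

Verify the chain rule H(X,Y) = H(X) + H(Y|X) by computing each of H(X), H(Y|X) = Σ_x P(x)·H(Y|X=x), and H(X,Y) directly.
H(X) = 1.9774 bits, H(Y|X) = 1.3934 bits, H(X,Y) = 3.3709 bits

Marginal of X (row sums):
  P(X=0) = 2/17 + 0 + 1/17 + 1/34 = 7/34
  P(X=1) = 1/34 + 4/17 + 0 + 1/34 = 5/17
  P(X=2) = 1/34 + 1/34 + 2/17 + 1/34 = 7/34
  P(X=3) = 3/34 + 1/34 + 1/34 + 5/34 = 5/17
H(X) = -[(7/34)·log₂(7/34) + (5/17)·log₂(5/17) + (7/34)·log₂(7/34) + (5/17)·log₂(5/17)]
  = 0.469434 + 0.519275 + 0.469434 + 0.519275 = 1.9774 bits

H(Y|X) = Σ_x P(x)·H(Y|X=x):
  X=0: P(X=0) = 7/34, P(Y|X=0) = (4/7, 0, 2/7, 1/7) → H(Y|X=0) = 1.378783
  X=1: P(X=1) = 5/17, P(Y|X=1) = (1/10, 4/5, 0, 1/10) → H(Y|X=1) = 0.921928
  X=2: P(X=2) = 7/34, P(Y|X=2) = (1/7, 1/7, 4/7, 1/7) → H(Y|X=2) = 1.664498
  X=3: P(X=3) = 5/17, P(Y|X=3) = (3/10, 1/10, 1/10, 1/2) → H(Y|X=3) = 1.685475
H(Y|X) = (7/34)·1.378783 + (5/17)·0.921928 + (7/34)·1.664498 + (5/17)·1.685475 = 1.3934 bits

H(X,Y) = -Σ_{x,y} P(x,y) log₂ P(x,y). Per-cell terms -P(x,y)·log₂P(x,y):
  X=0: 0.363231, 0.000000, 0.240439, 0.149631
  X=1: 0.149631, 0.491168, 0.000000, 0.149631
  X=2: 0.149631, 0.149631, 0.363231, 0.149631
  X=3: 0.309044, 0.149631, 0.149631, 0.406696
  (cells with P = 0 contribute 0)
Sum of the 16 terms: H(X,Y) = 3.3709 bits

Chain rule check:
  H(X) + H(Y|X) = 1.9774 + 1.3934 = 3.3708 bits
  H(X,Y) = 3.3709 bits
✓ Chain rule verified (Δ = 0.0001 is 4-dp rounding noise: each of the three values was rounded independently).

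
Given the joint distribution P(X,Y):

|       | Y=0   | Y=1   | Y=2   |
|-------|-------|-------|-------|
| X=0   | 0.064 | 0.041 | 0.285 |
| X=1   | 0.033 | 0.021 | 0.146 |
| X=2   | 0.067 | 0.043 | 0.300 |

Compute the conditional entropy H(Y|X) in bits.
1.0996 bits

H(Y|X) = H(X,Y) - H(X)

H(X,Y) = -Σ_{x,y} P(x,y) log₂ P(x,y). Per-cell terms -P(x,y)·log₂P(x,y):
  X=0: 0.25381, 0.18894, 0.51613
  X=1: 0.16241, 0.11704, 0.40529
  X=2: 0.26128, 0.19520, 0.52109
Sum of the 9 terms: H(X,Y) = 2.6212 bits

Marginal of X (row sums):
  P(X=0) = 0.064 + 0.041 + 0.285 = 0.390
  P(X=1) = 0.033 + 0.021 + 0.146 = 0.200
  P(X=2) = 0.067 + 0.043 + 0.300 = 0.410
H(X) = -[0.390·log₂(0.390) + 0.200·log₂(0.200) + 0.410·log₂(0.410)]
  = 0.52980 + 0.46439 + 0.52738 = 1.5216 bits

H(Y|X) = H(X,Y) - H(X) = 2.6212 - 1.5216 = 1.0996 bits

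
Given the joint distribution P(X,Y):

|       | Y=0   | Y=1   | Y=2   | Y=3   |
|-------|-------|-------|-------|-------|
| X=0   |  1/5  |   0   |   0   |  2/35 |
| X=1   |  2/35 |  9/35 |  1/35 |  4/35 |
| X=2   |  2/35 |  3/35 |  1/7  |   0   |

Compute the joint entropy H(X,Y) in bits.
2.8851 bits

H(X,Y) = -Σ_{x,y} P(x,y) log₂ P(x,y). Per-cell terms -P(x,y)·log₂P(x,y):
  X=0: 0.46439, 0.00000, 0.00000, 0.23596
  X=1: 0.23596, 0.50383, 0.14655, 0.35763
  X=2: 0.23596, 0.30380, 0.40105, 0.00000
  (cells with P = 0 contribute 0)
Sum of the 12 terms: H(X,Y) = 2.8851 bits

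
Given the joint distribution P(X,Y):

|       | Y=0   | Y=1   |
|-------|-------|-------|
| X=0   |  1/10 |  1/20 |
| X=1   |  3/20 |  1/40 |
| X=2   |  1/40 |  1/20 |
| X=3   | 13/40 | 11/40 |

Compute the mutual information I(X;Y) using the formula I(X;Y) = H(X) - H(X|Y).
0.0638 bits

I(X;Y) = H(X) - H(X|Y)

Marginal of X (row sums):
  P(X=0) = 1/10 + 1/20 = 3/20
  P(X=1) = 3/20 + 1/40 = 7/40
  P(X=2) = 1/40 + 1/20 = 3/40
  P(X=3) = 13/40 + 11/40 = 3/5
H(X) = -[(3/20)·log₂(3/20) + (7/40)·log₂(7/40) + (3/40)·log₂(3/40) + (3/5)·log₂(3/5)]
  = 0.41054 + 0.44005 + 0.28027 + 0.44218 = 1.5730 bits

Marginal of Y (column sums):
  P(Y=0) = 1/10 + 3/20 + 1/40 + 13/40 = 3/5
  P(Y=1) = 1/20 + 1/40 + 1/20 + 11/40 = 2/5
H(X|Y) = Σ_y P(y)·H(X|Y=y):
  Y=0: P(Y=0) = 3/5, P(X|Y=0) = (1/6, 1/4, 1/24, 13/24) → H(X|Y=0) = 1.60098
  Y=1: P(Y=1) = 2/5, P(X|Y=1) = (1/8, 1/16, 1/8, 11/16) → H(X|Y=1) = 1.37164
H(X|Y) = (3/5)·1.60098 + (2/5)·1.37164 = 1.5092 bits

I(X;Y) = H(X) - H(X|Y) = 1.5730 - 1.5092 = 0.0638 bits

Cross-check via I(X;Y) = H(X) + H(Y) - H(X,Y): computing H(Y) from the column sums and H(X,Y) from the 8 cells in the same way gives H(Y) = 0.9710 bits and H(X,Y) = 2.4802 bits, so
I(X;Y) = 1.5730 + 0.9710 - 2.4802 = 0.0638 bits ✓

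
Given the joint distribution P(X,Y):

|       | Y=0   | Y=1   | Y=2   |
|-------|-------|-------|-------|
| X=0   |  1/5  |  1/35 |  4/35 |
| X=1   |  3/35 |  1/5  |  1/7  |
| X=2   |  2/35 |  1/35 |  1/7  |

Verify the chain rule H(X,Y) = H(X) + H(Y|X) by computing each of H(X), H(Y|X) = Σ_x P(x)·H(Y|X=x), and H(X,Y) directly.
H(X) = 1.5401 bits, H(Y|X) = 1.3813 bits, H(X,Y) = 2.9214 bits

Marginal of X (row sums):
  P(X=0) = 1/5 + 1/35 + 4/35 = 12/35
  P(X=1) = 3/35 + 1/5 + 1/7 = 3/7
  P(X=2) = 2/35 + 1/35 + 1/7 = 8/35
H(X) = -[(12/35)·log₂(12/35) + (3/7)·log₂(3/7) + (8/35)·log₂(8/35)]
  = 0.529481 + 0.523882 + 0.486693 = 1.5401 bits

H(Y|X) = Σ_x P(x)·H(Y|X=x):
  X=0: P(X=0) = 12/35, P(Y|X=0) = (7/12, 1/12, 1/3) → H(Y|X=0) = 1.280672
  X=1: P(X=1) = 3/7, P(Y|X=1) = (1/5, 7/15, 1/3) → H(Y|X=1) = 1.505823
  X=2: P(X=2) = 8/35, P(Y|X=2) = (1/4, 1/8, 5/8) → H(Y|X=2) = 1.298795
H(Y|X) = (12/35)·1.280672 + (3/7)·1.505823 + (8/35)·1.298795 = 1.3813 bits

H(X,Y) = -Σ_{x,y} P(x,y) log₂ P(x,y). Per-cell terms -P(x,y)·log₂P(x,y):
  X=0: 0.464386, 0.146551, 0.357632
  X=1: 0.303799, 0.464386, 0.401051
  X=2: 0.235959, 0.146551, 0.401051
Sum of the 9 terms: H(X,Y) = 2.9214 bits

Chain rule check:
  H(X) + H(Y|X) = 1.5401 + 1.3813 = 2.9214 bits
  H(X,Y) = 2.9214 bits
✓ Chain rule verified.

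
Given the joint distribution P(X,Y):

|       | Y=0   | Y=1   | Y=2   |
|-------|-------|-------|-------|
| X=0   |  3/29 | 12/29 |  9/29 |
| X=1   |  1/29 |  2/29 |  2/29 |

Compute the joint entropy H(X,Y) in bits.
2.0889 bits

H(X,Y) = -Σ_{x,y} P(x,y) log₂ P(x,y). Per-cell terms -P(x,y)·log₂P(x,y):
  X=0: 0.33859, 0.52677, 0.52388
  X=1: 0.16752, 0.26607, 0.26607
Sum of the 6 terms: H(X,Y) = 2.0889 bits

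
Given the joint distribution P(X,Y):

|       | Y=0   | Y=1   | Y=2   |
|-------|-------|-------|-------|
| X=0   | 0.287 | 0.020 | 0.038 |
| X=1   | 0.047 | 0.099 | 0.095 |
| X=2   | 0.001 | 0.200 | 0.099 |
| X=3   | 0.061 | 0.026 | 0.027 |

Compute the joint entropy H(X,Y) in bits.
2.9976 bits

H(X,Y) = -Σ_{x,y} P(x,y) log₂ P(x,y). Per-cell terms -P(x,y)·log₂P(x,y):
  X=0: 0.516852, 0.112877, 0.179279
  X=1: 0.207326, 0.330306, 0.322613
  X=2: 0.009966, 0.464386, 0.330306
  X=3: 0.246138, 0.136899, 0.140694
Sum of the 12 terms: H(X,Y) = 2.9976 bits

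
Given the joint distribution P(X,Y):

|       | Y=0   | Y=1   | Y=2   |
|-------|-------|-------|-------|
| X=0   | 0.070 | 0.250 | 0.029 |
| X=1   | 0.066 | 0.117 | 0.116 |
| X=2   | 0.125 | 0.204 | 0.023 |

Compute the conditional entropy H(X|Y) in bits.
1.4664 bits

H(X|Y) = H(X,Y) - H(Y)

H(X,Y) = -Σ_{x,y} P(x,y) log₂ P(x,y). Per-cell terms -P(x,y)·log₂P(x,y):
  X=0: 0.268555, 0.500000, 0.148126
  X=1: 0.258812, 0.362164, 0.360505
  X=2: 0.375000, 0.467845, 0.125171
Sum of the 9 terms: H(X,Y) = 2.86618 bits

Marginal of Y (column sums):
  P(Y=0) = 0.070 + 0.066 + 0.125 = 0.261
  P(Y=1) = 0.250 + 0.117 + 0.204 = 0.571
  P(Y=2) = 0.029 + 0.116 + 0.023 = 0.168
H(Y) = -[0.261·log₂(0.261) + 0.571·log₂(0.571) + 0.168·log₂(0.168)]
  = 0.505786 + 0.461618 + 0.432342 = 1.39975 bits

H(X|Y) = H(X,Y) - H(Y) = 2.86618 - 1.39975 = 1.4664 bits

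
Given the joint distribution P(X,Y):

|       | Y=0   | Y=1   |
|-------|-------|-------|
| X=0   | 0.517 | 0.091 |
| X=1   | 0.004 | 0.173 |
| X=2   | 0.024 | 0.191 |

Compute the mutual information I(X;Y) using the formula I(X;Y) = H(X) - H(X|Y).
0.4878 bits

I(X;Y) = H(X) - H(X|Y)

Marginal of X (row sums):
  P(X=0) = 0.517 + 0.091 = 0.608
  P(X=1) = 0.004 + 0.173 = 0.177
  P(X=2) = 0.024 + 0.191 = 0.215
H(X) = -[0.608·log₂(0.608) + 0.177·log₂(0.177) + 0.215·log₂(0.215)]
  = 0.43646 + 0.44218 + 0.47678 = 1.35542 bits

Marginal of Y (column sums):
  P(Y=0) = 0.517 + 0.004 + 0.024 = 0.545
  P(Y=1) = 0.091 + 0.173 + 0.191 = 0.455
H(X|Y) = Σ_y P(y)·H(X|Y=y):
  Y=0: P(Y=0) = 0.545, P(X|Y=0) = (517/545, 4/545, 24/545) → H(X|Y=0) = 0.32261
  Y=1: P(Y=1) = 0.455, P(X|Y=1) = (1/5, 173/455, 191/455) → H(X|Y=1) = 1.52052
H(X|Y) = 0.545·0.32261 + 0.455·1.52052 = 0.86766 bits

I(X;Y) = H(X) - H(X|Y) = 1.35542 - 0.86766 = 0.4878 bits

Cross-check via I(X;Y) = H(X) + H(Y) - H(X,Y): computing H(Y) from the column sums and H(X,Y) from the 6 cells in the same way gives H(Y) = 0.99415 bits and H(X,Y) = 1.86181 bits, so
I(X;Y) = 1.35542 + 0.99415 - 1.86181 = 0.4878 bits ✓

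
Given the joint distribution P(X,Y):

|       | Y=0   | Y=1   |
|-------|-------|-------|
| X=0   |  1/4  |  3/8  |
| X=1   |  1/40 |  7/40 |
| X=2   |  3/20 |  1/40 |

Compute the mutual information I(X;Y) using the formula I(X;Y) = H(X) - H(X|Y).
0.1646 bits

I(X;Y) = H(X) - H(X|Y)

Marginal of X (row sums):
  P(X=0) = 1/4 + 3/8 = 5/8
  P(X=1) = 1/40 + 7/40 = 1/5
  P(X=2) = 3/20 + 1/40 = 7/40
H(X) = -[(5/8)·log₂(5/8) + (1/5)·log₂(1/5) + (7/40)·log₂(7/40)]
  = 0.42379 + 0.46439 + 0.44005 = 1.3282 bits

Marginal of Y (column sums):
  P(Y=0) = 1/4 + 1/40 + 3/20 = 17/40
  P(Y=1) = 3/8 + 7/40 + 1/40 = 23/40
H(X|Y) = Σ_y P(y)·H(X|Y=y):
  Y=0: P(Y=0) = 17/40, P(X|Y=0) = (10/17, 1/17, 6/17) → H(X|Y=0) = 1.22105
  Y=1: P(Y=1) = 23/40, P(X|Y=1) = (15/23, 7/23, 1/23) → H(X|Y=1) = 1.12118
H(X|Y) = (17/40)·1.22105 + (23/40)·1.12118 = 1.1636 bits

I(X;Y) = H(X) - H(X|Y) = 1.3282 - 1.1636 = 0.1646 bits

Cross-check via I(X;Y) = H(X) + H(Y) - H(X,Y): computing H(Y) from the column sums and H(X,Y) from the 6 cells in the same way gives H(Y) = 0.9837 bits and H(X,Y) = 2.1473 bits, so
I(X;Y) = 1.3282 + 0.9837 - 2.1473 = 0.1646 bits ✓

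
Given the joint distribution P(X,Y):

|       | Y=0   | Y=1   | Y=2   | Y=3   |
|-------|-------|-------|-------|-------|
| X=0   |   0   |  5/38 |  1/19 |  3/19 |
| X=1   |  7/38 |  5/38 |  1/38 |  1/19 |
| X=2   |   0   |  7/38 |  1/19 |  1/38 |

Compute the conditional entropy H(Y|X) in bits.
1.4710 bits

H(Y|X) = H(X,Y) - H(X)

H(X,Y) = -Σ_{x,y} P(x,y) log₂ P(x,y). Per-cell terms -P(x,y)·log₂P(x,y):
  X=0: 0.00000, 0.38500, 0.22358, 0.42047
  X=1: 0.44958, 0.38500, 0.13810, 0.22358
  X=2: 0.00000, 0.44958, 0.22358, 0.13810
  (cells with P = 0 contribute 0)
Sum of the 12 terms: H(X,Y) = 3.0366 bits

Marginal of X (row sums):
  P(X=0) = 0 + 5/38 + 1/19 + 3/19 = 13/38
  P(X=1) = 7/38 + 5/38 + 1/38 + 1/19 = 15/38
  P(X=2) = 0 + 7/38 + 1/19 + 1/38 = 5/19
H(X) = -[(13/38)·log₂(13/38) + (15/38)·log₂(15/38) + (5/19)·log₂(5/19)]
  = 0.52940 + 0.52936 + 0.50684 = 1.5656 bits

H(Y|X) = H(X,Y) - H(X) = 3.0366 - 1.5656 = 1.4710 bits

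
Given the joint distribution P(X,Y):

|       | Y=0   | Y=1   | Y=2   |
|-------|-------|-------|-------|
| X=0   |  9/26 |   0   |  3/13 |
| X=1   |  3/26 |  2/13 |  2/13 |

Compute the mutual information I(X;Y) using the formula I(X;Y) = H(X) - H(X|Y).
0.2350 bits

I(X;Y) = H(X) - H(X|Y)

Marginal of X (row sums):
  P(X=0) = 9/26 + 0 + 3/13 = 15/26
  P(X=1) = 3/26 + 2/13 + 2/13 = 11/26
H(X) = -[(15/26)·log₂(15/26) + (11/26)·log₂(11/26)]
  = 0.45782 + 0.52504 = 0.9829 bits

Marginal of Y (column sums):
  P(Y=0) = 9/26 + 3/26 = 6/13
  P(Y=1) = 0 + 2/13 = 2/13
  P(Y=2) = 3/13 + 2/13 = 5/13
H(X|Y) = Σ_y P(y)·H(X|Y=y):
  Y=0: P(Y=0) = 6/13, P(X|Y=0) = (3/4, 1/4) → H(X|Y=0) = 0.81128
  Y=1: P(Y=1) = 2/13, P(X|Y=1) = (0, 1) → H(X|Y=1) = 0.00000
  Y=2: P(Y=2) = 5/13, P(X|Y=2) = (3/5, 2/5) → H(X|Y=2) = 0.97095
H(X|Y) = (6/13)·0.81128 + (2/13)·0.00000 + (5/13)·0.97095 = 0.7479 bits

I(X;Y) = H(X) - H(X|Y) = 0.9829 - 0.7479 = 0.2350 bits

Cross-check via I(X;Y) = H(X) + H(Y) - H(X,Y): computing H(Y) from the column sums and H(X,Y) from the 6 cells in the same way gives H(Y) = 1.4605 bits and H(X,Y) = 2.2084 bits, so
I(X;Y) = 0.9829 + 1.4605 - 2.2084 = 0.2350 bits ✓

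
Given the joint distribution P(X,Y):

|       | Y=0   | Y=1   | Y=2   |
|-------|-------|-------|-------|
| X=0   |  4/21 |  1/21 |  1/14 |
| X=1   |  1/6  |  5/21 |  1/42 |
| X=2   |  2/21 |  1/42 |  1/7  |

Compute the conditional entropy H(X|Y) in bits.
1.3071 bits

H(X|Y) = H(X,Y) - H(Y)

H(X,Y) = -Σ_{x,y} P(x,y) log₂ P(x,y). Per-cell terms -P(x,y)·log₂P(x,y):
  X=0: 0.4556795, 0.2091580, 0.2719539
  X=1: 0.4308271, 0.4929498, 0.1283885
  X=2: 0.3230778, 0.1283885, 0.4010507
Sum of the 9 terms: H(X,Y) = 2.841474 bits

Marginal of Y (column sums):
  P(Y=0) = 4/21 + 1/6 + 2/21 = 19/42
  P(Y=1) = 1/21 + 5/21 + 1/42 = 13/42
  P(Y=2) = 1/14 + 1/42 + 1/7 = 5/21
H(Y) = -[(19/42)·log₂(19/42) + (13/42)·log₂(13/42) + (5/21)·log₂(5/21)]
  = 0.5177002 + 0.5236764 + 0.4929498 = 1.534326 bits

H(X|Y) = H(X,Y) - H(Y) = 2.841474 - 1.534326 = 1.3071 bits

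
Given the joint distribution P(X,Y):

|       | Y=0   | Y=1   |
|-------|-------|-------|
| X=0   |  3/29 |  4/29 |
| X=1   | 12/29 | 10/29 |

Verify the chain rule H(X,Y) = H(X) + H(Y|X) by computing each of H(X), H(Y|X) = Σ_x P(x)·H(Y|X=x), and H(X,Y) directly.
H(X) = 0.7973 bits, H(Y|X) = 0.9919 bits, H(X,Y) = 1.7892 bits

Marginal of X (row sums):
  P(X=0) = 3/29 + 4/29 = 7/29
  P(X=1) = 12/29 + 10/29 = 22/29
H(X) = -[(7/29)·log₂(7/29) + (22/29)·log₂(22/29)]
  = 0.49498 + 0.30235 = 0.7973 bits

H(Y|X) = Σ_x P(x)·H(Y|X=x):
  X=0: P(X=0) = 7/29, P(Y|X=0) = (3/7, 4/7) → H(Y|X=0) = 0.98523
  X=1: P(X=1) = 22/29, P(Y|X=1) = (6/11, 5/11) → H(Y|X=1) = 0.99403
H(Y|X) = (7/29)·0.98523 + (22/29)·0.99403 = 0.9919 bits

H(X,Y) = -Σ_{x,y} P(x,y) log₂ P(x,y). Per-cell terms -P(x,y)·log₂P(x,y):
  X=0: 0.33859, 0.39420
  X=1: 0.52677, 0.52967
Sum of the 4 terms: H(X,Y) = 1.7892 bits

Chain rule check:
  H(X) + H(Y|X) = 0.7973 + 0.9919 = 1.7892 bits
  H(X,Y) = 1.7892 bits
✓ Chain rule verified.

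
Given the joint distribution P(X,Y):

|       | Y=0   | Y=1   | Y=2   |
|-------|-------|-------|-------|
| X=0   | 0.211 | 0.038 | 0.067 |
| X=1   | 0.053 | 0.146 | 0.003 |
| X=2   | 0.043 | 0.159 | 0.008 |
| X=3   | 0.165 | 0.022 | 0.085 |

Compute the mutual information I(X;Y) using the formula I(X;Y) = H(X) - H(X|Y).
0.3493 bits

I(X;Y) = H(X) - H(X|Y)

Marginal of X (row sums):
  P(X=0) = 0.211 + 0.038 + 0.067 = 0.316
  P(X=1) = 0.053 + 0.146 + 0.003 = 0.202
  P(X=2) = 0.043 + 0.159 + 0.008 = 0.210
  P(X=3) = 0.165 + 0.022 + 0.085 = 0.272
H(X) = -[0.316·log₂(0.316) + 0.202·log₂(0.202) + 0.210·log₂(0.210) + 0.272·log₂(0.272)]
  = 0.525193 + 0.466130 + 0.472823 + 0.510903 = 1.97505 bits

Marginal of Y (column sums):
  P(Y=0) = 0.211 + 0.053 + 0.043 + 0.165 = 0.472
  P(Y=1) = 0.038 + 0.146 + 0.159 + 0.022 = 0.365
  P(Y=2) = 0.067 + 0.003 + 0.008 + 0.085 = 0.163
H(X|Y) = Σ_y P(y)·H(X|Y=y):
  Y=0: P(Y=0) = 0.472, P(X|Y=0) = (211/472, 53/472, 43/472, 165/472) → H(X|Y=0) = 1.718439
  Y=1: P(Y=1) = 0.365, P(X|Y=1) = (38/365, 2/5, 159/365, 22/365) → H(X|Y=1) = 1.635064
  Y=2: P(Y=2) = 0.163, P(X|Y=2) = (67/163, 3/163, 8/163, 85/163) → H(X|Y=2) = 1.336574
H(X|Y) = 0.472·1.718439 + 0.365·1.635064 + 0.163·1.336574 = 1.62576 bits

I(X;Y) = H(X) - H(X|Y) = 1.97505 - 1.62576 = 0.3493 bits

Cross-check via I(X;Y) = H(X) + H(Y) - H(X,Y): computing H(Y) from the column sums and H(X,Y) from the 12 cells in the same way gives H(Y) = 1.46854 bits and H(X,Y) = 3.09431 bits, so
I(X;Y) = 1.97505 + 1.46854 - 3.09431 = 0.3493 bits ✓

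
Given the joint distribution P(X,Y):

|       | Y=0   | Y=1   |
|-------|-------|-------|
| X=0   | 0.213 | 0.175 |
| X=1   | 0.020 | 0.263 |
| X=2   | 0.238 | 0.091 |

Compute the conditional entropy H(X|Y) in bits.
1.3449 bits

H(X|Y) = H(X,Y) - H(Y)

H(X,Y) = -Σ_{x,y} P(x,y) log₂ P(x,y). Per-cell terms -P(x,y)·log₂P(x,y):
  X=0: 0.47522, 0.44005
  X=1: 0.11288, 0.50677
  X=2: 0.49289, 0.31468
Sum of the 6 terms: H(X,Y) = 2.3425 bits

Marginal of Y (column sums):
  P(Y=0) = 0.213 + 0.020 + 0.238 = 0.471
  P(Y=1) = 0.175 + 0.263 + 0.091 = 0.529
H(Y) = -[0.471·log₂(0.471) + 0.529·log₂(0.529)]
  = 0.51160 + 0.48597 = 0.9976 bits

H(X|Y) = H(X,Y) - H(Y) = 2.3425 - 0.9976 = 1.3449 bits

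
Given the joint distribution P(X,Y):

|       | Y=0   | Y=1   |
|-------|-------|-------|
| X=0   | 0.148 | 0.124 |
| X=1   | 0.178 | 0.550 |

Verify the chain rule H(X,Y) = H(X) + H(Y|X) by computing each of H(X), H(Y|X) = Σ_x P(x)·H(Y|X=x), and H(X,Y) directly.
H(X) = 0.8443 bits, H(Y|X) = 0.8547 bits, H(X,Y) = 1.6990 bits

Marginal of X (row sums):
  P(X=0) = 0.148 + 0.124 = 0.272
  P(X=1) = 0.178 + 0.550 = 0.728
H(X) = -[0.272·log₂(0.272) + 0.728·log₂(0.728)]
  = 0.51090 + 0.33342 = 0.8443 bits

H(Y|X) = Σ_x P(x)·H(Y|X=x):
  X=0: P(X=0) = 0.272, P(Y|X=0) = (37/68, 31/68) → H(Y|X=0) = 0.99438
  X=1: P(X=1) = 0.728, P(Y|X=1) = (89/364, 275/364) → H(Y|X=1) = 0.80245
H(Y|X) = 0.272·0.99438 + 0.728·0.80245 = 0.8547 bits

H(X,Y) = -Σ_{x,y} P(x,y) log₂ P(x,y). Per-cell terms -P(x,y)·log₂P(x,y):
  X=0: 0.40794, 0.37344
  X=1: 0.44323, 0.47437
Sum of the 4 terms: H(X,Y) = 1.6990 bits

Chain rule check:
  H(X) + H(Y|X) = 0.8443 + 0.8547 = 1.6990 bits
  H(X,Y) = 1.6990 bits
✓ Chain rule verified.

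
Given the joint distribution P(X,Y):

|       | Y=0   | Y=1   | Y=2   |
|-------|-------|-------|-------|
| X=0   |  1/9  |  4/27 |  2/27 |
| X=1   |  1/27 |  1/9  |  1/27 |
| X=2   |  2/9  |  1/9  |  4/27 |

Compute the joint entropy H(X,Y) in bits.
2.9855 bits

H(X,Y) = -Σ_{x,y} P(x,y) log₂ P(x,y). Per-cell terms -P(x,y)·log₂P(x,y):
  X=0: 0.35221, 0.40813, 0.27814
  X=1: 0.17611, 0.35221, 0.17611
  X=2: 0.48221, 0.35221, 0.40813
Sum of the 9 terms: H(X,Y) = 2.9855 bits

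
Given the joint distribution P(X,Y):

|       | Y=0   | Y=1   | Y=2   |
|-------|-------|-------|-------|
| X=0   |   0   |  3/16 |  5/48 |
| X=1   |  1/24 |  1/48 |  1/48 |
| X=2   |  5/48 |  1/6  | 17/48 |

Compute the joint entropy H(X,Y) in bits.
2.5176 bits

H(X,Y) = -Σ_{x,y} P(x,y) log₂ P(x,y). Per-cell terms -P(x,y)·log₂P(x,y):
  X=0: 0.0000, 0.4528, 0.3399
  X=1: 0.1910, 0.1164, 0.1164
  X=2: 0.3399, 0.4308, 0.5304
  (cells with P = 0 contribute 0)
Sum of the 9 terms: H(X,Y) = 2.5176 bits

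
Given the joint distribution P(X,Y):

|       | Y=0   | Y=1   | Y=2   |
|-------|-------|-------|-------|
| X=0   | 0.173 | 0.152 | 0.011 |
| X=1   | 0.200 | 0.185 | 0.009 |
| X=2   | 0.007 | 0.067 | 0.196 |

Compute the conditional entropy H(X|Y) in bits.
1.1344 bits

H(X|Y) = H(X,Y) - H(Y)

H(X,Y) = -Σ_{x,y} P(x,y) log₂ P(x,y). Per-cell terms -P(x,y)·log₂P(x,y):
  X=0: 0.43789, 0.41311, 0.07157
  X=1: 0.46439, 0.45036, 0.06116
  X=2: 0.05011, 0.26128, 0.46081
Sum of the 9 terms: H(X,Y) = 2.6707 bits

Marginal of Y (column sums):
  P(Y=0) = 0.173 + 0.200 + 0.007 = 0.380
  P(Y=1) = 0.152 + 0.185 + 0.067 = 0.404
  P(Y=2) = 0.011 + 0.009 + 0.196 = 0.216
H(Y) = -[0.380·log₂(0.380) + 0.404·log₂(0.404) + 0.216·log₂(0.216)]
  = 0.53045 + 0.52826 + 0.47755 = 1.5363 bits

H(X|Y) = H(X,Y) - H(Y) = 2.6707 - 1.5363 = 1.1344 bits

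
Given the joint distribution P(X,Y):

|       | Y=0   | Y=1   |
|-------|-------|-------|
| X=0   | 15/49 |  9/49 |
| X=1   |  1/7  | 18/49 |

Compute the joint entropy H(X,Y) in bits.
1.9036 bits

H(X,Y) = -Σ_{x,y} P(x,y) log₂ P(x,y). Per-cell terms -P(x,y)·log₂P(x,y):
  X=0: 0.5228, 0.4490
  X=1: 0.4011, 0.5307
Sum of the 4 terms: H(X,Y) = 1.9036 bits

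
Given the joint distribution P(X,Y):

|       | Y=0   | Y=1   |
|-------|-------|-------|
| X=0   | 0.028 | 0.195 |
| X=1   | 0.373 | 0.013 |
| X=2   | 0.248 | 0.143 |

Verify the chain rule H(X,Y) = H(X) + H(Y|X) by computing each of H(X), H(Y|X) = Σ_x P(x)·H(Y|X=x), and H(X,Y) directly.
H(X) = 1.5426 bits, H(Y|X) = 0.5740 bits, H(X,Y) = 2.1166 bits

Marginal of X (row sums):
  P(X=0) = 0.028 + 0.195 = 0.223
  P(X=1) = 0.373 + 0.013 = 0.386
  P(X=2) = 0.248 + 0.143 = 0.391
H(X) = -[0.223·log₂(0.223) + 0.386·log₂(0.386) + 0.391·log₂(0.391)]
  = 0.48277 + 0.53010 + 0.52971 = 1.5426 bits

H(Y|X) = Σ_x P(x)·H(Y|X=x):
  X=0: P(X=0) = 0.223, P(Y|X=0) = (28/223, 195/223) → H(Y|X=0) = 0.54514
  X=1: P(X=1) = 0.386, P(Y|X=1) = (373/386, 13/386) → H(Y|X=1) = 0.21252
  X=2: P(X=2) = 0.391, P(Y|X=2) = (248/391, 143/391) → H(Y|X=2) = 0.94734
H(Y|X) = 0.223·0.54514 + 0.386·0.21252 + 0.391·0.94734 = 0.5740 bits

H(X,Y) = -Σ_{x,y} P(x,y) log₂ P(x,y). Per-cell terms -P(x,y)·log₂P(x,y):
  X=0: 0.14444, 0.45990
  X=1: 0.53069, 0.08145
  X=2: 0.49887, 0.40125
Sum of the 6 terms: H(X,Y) = 2.1166 bits

Chain rule check:
  H(X) + H(Y|X) = 1.5426 + 0.5740 = 2.1166 bits
  H(X,Y) = 2.1166 bits
✓ Chain rule verified.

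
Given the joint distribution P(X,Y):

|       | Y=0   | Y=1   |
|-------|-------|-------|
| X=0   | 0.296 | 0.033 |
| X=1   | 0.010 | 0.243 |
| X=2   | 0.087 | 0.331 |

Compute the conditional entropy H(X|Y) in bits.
1.1124 bits

H(X|Y) = H(X,Y) - H(Y)

H(X,Y) = -Σ_{x,y} P(x,y) log₂ P(x,y). Per-cell terms -P(x,y)·log₂P(x,y):
  X=0: 0.519874, 0.162406
  X=1: 0.066439, 0.495956
  X=2: 0.306487, 0.527977
Sum of the 6 terms: H(X,Y) = 2.07914 bits

Marginal of Y (column sums):
  P(Y=0) = 0.296 + 0.010 + 0.087 = 0.393
  P(Y=1) = 0.033 + 0.243 + 0.331 = 0.607
H(Y) = -[0.393·log₂(0.393) + 0.607·log₂(0.607)]
  = 0.529528 + 0.437181 = 0.96671 bits

H(X|Y) = H(X,Y) - H(Y) = 2.07914 - 0.96671 = 1.1124 bits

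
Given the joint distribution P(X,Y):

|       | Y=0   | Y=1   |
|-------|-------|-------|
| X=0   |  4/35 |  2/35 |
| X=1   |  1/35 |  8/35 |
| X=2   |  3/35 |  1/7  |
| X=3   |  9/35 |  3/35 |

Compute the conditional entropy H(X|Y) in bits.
1.7399 bits

H(X|Y) = H(X,Y) - H(Y)

H(X,Y) = -Σ_{x,y} P(x,y) log₂ P(x,y). Per-cell terms -P(x,y)·log₂P(x,y):
  X=0: 0.35763, 0.23596
  X=1: 0.14655, 0.48669
  X=2: 0.30380, 0.40105
  X=3: 0.50383, 0.30380
Sum of the 8 terms: H(X,Y) = 2.7393 bits

Marginal of Y (column sums):
  P(Y=0) = 4/35 + 1/35 + 3/35 + 9/35 = 17/35
  P(Y=1) = 2/35 + 8/35 + 1/7 + 3/35 = 18/35
H(Y) = -[(17/35)·log₂(17/35) + (18/35)·log₂(18/35)]
  = 0.50603 + 0.49338 = 0.9994 bits

H(X|Y) = H(X,Y) - H(Y) = 2.7393 - 0.9994 = 1.7399 bits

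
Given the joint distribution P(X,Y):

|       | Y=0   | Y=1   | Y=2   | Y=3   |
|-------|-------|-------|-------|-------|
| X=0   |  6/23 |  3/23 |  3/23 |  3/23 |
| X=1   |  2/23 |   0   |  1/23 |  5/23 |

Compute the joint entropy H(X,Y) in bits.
2.6373 bits

H(X,Y) = -Σ_{x,y} P(x,y) log₂ P(x,y). Per-cell terms -P(x,y)·log₂P(x,y):
  X=0: 0.5057, 0.3833, 0.3833, 0.3833
  X=1: 0.3064, 0.0000, 0.1967, 0.4786
  (cells with P = 0 contribute 0)
Sum of the 8 terms: H(X,Y) = 2.6373 bits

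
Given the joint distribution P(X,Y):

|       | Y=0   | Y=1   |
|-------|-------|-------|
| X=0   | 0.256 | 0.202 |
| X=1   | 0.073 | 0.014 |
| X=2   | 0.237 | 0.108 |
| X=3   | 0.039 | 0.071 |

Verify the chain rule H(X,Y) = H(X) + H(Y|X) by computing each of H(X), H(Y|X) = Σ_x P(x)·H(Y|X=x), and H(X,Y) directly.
H(X) = 1.7024 bits, H(Y|X) = 0.9213 bits, H(X,Y) = 2.6237 bits

Marginal of X (row sums):
  P(X=0) = 0.256 + 0.202 = 0.458
  P(X=1) = 0.073 + 0.014 = 0.087
  P(X=2) = 0.237 + 0.108 = 0.345
  P(X=3) = 0.039 + 0.071 = 0.110
H(X) = -[0.458·log₂(0.458) + 0.087·log₂(0.087) + 0.345·log₂(0.345) + 0.110·log₂(0.110)]
  = 0.515974 + 0.306487 + 0.529689 + 0.350287 = 1.7024 bits

H(Y|X) = Σ_x P(x)·H(Y|X=x):
  X=0: P(X=0) = 0.458, P(Y|X=0) = (128/229, 101/229) → H(Y|X=0) = 0.989949
  X=1: P(X=1) = 0.087, P(Y|X=1) = (73/87, 14/87) → H(Y|X=1) = 0.636505
  X=2: P(X=2) = 0.345, P(Y|X=2) = (79/115, 36/115) → H(Y|X=2) = 0.896655
  X=3: P(X=3) = 0.110, P(Y|X=3) = (39/110, 71/110) → H(Y|X=3) = 0.938062
H(Y|X) = 0.458·0.989949 + 0.087·0.636505 + 0.345·0.896655 + 0.110·0.938062 = 0.9213 bits

H(X,Y) = -Σ_{x,y} P(x,y) log₂ P(x,y). Per-cell terms -P(x,y)·log₂P(x,y):
  X=0: 0.503241, 0.466130
  X=1: 0.275645, 0.086218
  X=2: 0.492259, 0.346777
  X=3: 0.182535, 0.270939
Sum of the 8 terms: H(X,Y) = 2.6237 bits

Chain rule check:
  H(X) + H(Y|X) = 1.7024 + 0.9213 = 2.6237 bits
  H(X,Y) = 2.6237 bits
✓ Chain rule verified.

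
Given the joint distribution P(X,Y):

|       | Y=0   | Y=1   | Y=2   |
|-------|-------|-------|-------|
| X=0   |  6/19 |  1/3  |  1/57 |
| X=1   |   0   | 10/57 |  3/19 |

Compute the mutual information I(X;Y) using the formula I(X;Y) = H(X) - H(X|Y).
0.3632 bits

I(X;Y) = H(X) - H(X|Y)

Marginal of X (row sums):
  P(X=0) = 6/19 + 1/3 + 1/57 = 2/3
  P(X=1) = 0 + 10/57 + 3/19 = 1/3
H(X) = -[(2/3)·log₂(2/3) + (1/3)·log₂(1/3)]
  = 0.3900 + 0.5283 = 0.9183 bits

Marginal of Y (column sums):
  P(Y=0) = 6/19 + 0 = 6/19
  P(Y=1) = 1/3 + 10/57 = 29/57
  P(Y=2) = 1/57 + 3/19 = 10/57
H(X|Y) = Σ_y P(y)·H(X|Y=y):
  Y=0: P(Y=0) = 6/19, P(X|Y=0) = (1, 0) → H(X|Y=0) = 0.0000
  Y=1: P(Y=1) = 29/57, P(X|Y=1) = (19/29, 10/29) → H(X|Y=1) = 0.9294
  Y=2: P(Y=2) = 10/57, P(X|Y=2) = (1/10, 9/10) → H(X|Y=2) = 0.4690
H(X|Y) = (6/19)·0.0000 + (29/57)·0.9294 + (10/57)·0.4690 = 0.5551 bits

I(X;Y) = H(X) - H(X|Y) = 0.9183 - 0.5551 = 0.3632 bits

Cross-check via I(X;Y) = H(X) + H(Y) - H(X,Y): computing H(Y) from the column sums and H(X,Y) from the 6 cells in the same way gives H(Y) = 1.4617 bits and H(X,Y) = 2.0168 bits, so
I(X;Y) = 0.9183 + 1.4617 - 2.0168 = 0.3632 bits ✓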